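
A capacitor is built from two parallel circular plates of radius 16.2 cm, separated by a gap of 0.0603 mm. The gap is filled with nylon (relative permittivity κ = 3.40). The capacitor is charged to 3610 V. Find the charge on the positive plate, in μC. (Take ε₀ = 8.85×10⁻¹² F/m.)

149 μC

A = π(16.2 cm)² = 8.24×10⁻² m².
C = κε₀A/d = 3.40 × 8.85×10⁻¹² × 8.24×10⁻² / 6.03×10⁻⁵ = 4.11×10⁻⁸ F.
Q = CV = 4.11×10⁻⁸ × 3610 = 1.49×10⁻⁴ C.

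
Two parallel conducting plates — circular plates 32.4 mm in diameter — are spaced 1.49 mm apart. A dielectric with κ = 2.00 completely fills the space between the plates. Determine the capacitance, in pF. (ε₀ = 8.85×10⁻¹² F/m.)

9.79 pF

A = π(32.4/2 mm)² = 8.24×10⁻⁴ m².
C = κε₀A/d = 2.00 × 8.85×10⁻¹² × 8.24×10⁻⁴ / 1.49×10⁻³ = 9.79×10⁻¹² F.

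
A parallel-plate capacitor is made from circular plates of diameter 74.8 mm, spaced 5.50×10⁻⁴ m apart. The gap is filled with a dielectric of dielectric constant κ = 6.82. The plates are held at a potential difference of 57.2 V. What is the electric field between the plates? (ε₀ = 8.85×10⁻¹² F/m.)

E = V/d = 57.2 / 5.50×10⁻⁴ = 1.04×10⁵ V/m.

E ≈ 104 kV/m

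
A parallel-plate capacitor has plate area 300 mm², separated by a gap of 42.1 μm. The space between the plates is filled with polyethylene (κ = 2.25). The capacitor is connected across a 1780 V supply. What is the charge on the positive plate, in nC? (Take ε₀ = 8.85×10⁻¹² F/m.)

253 nC

A = 300 mm² = 3.00×10⁻⁴ m².
C = κε₀A/d = 2.25 × 8.85×10⁻¹² × 3.00×10⁻⁴ / 4.21×10⁻⁵ = 1.42×10⁻¹⁰ F.
Q = CV = 1.42×10⁻¹⁰ × 1780 = 2.53×10⁻⁷ C.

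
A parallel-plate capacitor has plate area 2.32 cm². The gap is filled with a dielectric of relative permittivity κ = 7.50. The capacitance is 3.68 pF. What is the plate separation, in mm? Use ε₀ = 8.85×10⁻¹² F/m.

d ≈ 4.18 mm

A = 2.32 cm² = 2.32×10⁻⁴ m².
d = κε₀A/C = 7.50 × 8.85×10⁻¹² × 2.32×10⁻⁴ / 3.68×10⁻¹² = 4.18×10⁻³ m.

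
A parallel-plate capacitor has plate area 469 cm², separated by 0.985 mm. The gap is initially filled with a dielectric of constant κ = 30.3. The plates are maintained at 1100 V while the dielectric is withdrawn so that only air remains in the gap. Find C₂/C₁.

C₂/C₁ ≈ 0.0330

C = κε₀A/d scales with κ, so C₂/C₁ = 1/κ = 1/30.3 = 0.0330.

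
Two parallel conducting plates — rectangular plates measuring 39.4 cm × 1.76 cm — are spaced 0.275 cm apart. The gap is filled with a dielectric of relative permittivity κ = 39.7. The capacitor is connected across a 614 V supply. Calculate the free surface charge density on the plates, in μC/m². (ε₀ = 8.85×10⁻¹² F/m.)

A = 39.4 × 1.76 cm² = 6.93×10⁻³ m².
C = κε₀A/d = 39.7 × 8.85×10⁻¹² × 6.93×10⁻³ / 2.75×10⁻³ = 8.86×10⁻¹⁰ F.
σ = Q/A = CV/A = 8.86×10⁻¹⁰ × 614 / 6.93×10⁻³ = 7.84×10⁻⁵ C/m².

78.4 μC/m²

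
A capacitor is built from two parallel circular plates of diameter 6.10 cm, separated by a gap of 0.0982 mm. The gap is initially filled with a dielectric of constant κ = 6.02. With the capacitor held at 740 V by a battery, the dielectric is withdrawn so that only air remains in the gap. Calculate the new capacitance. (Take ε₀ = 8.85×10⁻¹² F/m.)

A = π(6.10/2 cm)² = 2.92×10⁻³ m².
Initially C₁ = κε₀A/d = 6.02 × 8.85×10⁻¹² × 2.92×10⁻³ / 9.82×10⁻⁵ = 1.59×10⁻⁹ F.
C = κε₀A/d scales with κ, so C₂/C₁ = 1/κ = 1/6.02 = 0.166.
C₂ = 0.166 × 1.59×10⁻⁹ = 2.63×10⁻¹⁰ F.

263 pF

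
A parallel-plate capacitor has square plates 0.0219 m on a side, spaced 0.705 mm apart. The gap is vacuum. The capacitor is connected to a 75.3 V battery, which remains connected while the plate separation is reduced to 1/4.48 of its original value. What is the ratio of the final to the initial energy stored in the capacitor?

U₂/U₁ ≈ 4.48

Battery connected ⇒ V is held fixed.
C₂ = 4.48 C₁ and U = ½CV², so U₂/U₁ = C₂/C₁ = 4.48.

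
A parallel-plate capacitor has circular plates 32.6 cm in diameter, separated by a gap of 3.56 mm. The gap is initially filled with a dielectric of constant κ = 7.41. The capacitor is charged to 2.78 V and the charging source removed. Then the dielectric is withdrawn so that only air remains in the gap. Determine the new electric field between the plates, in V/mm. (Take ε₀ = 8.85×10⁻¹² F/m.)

A = π(32.6/2 cm)² = 8.35×10⁻² m².
Initially C₁ = κε₀A/d = 7.41 × 8.85×10⁻¹² × 8.35×10⁻² / 3.56×10⁻³ = 1.54×10⁻⁹ F.
E₁ = 7.81×10² V/m.
Isolated ⇒ Q is held fixed. V₂ = Q/C₂ = V₁/0.135; E = V/d, so E₂/E₁ = (V₂/V₁)(d₁/d₂) = 7.41.
E₂ = 7.41 × 7.81×10² = 5.79×10³ V/m.

5.79 V/mm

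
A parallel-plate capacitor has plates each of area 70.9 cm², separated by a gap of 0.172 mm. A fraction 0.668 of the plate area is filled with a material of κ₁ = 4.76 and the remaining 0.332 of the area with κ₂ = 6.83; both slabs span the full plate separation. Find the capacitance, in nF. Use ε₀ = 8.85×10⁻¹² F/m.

C ≈ 1.99 nF

A = 70.9 cm² = 7.09×10⁻³ m².
Side-by-side slabs ⇒ two capacitors in parallel, each spanning the full gap.
C₁ = κ₁ε₀A₁/d = 4.76 × 8.85×10⁻¹² × 4.74×10⁻³ / 1.72×10⁻⁴ = 1.16×10⁻⁹ F.
C₂ = κ₂ε₀A₂/d = 6.83 × 8.85×10⁻¹² × 2.35×10⁻³ / 1.72×10⁻⁴ = 8.27×10⁻¹⁰ F.
C = C₁ + C₂ = 1.99×10⁻⁹ F.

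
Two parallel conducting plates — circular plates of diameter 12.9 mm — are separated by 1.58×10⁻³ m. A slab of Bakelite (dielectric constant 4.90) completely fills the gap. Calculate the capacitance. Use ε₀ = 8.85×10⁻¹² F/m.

C ≈ 3.59 pF

A = π(12.9/2 mm)² = 1.31×10⁻⁴ m².
C = κε₀A/d = 4.90 × 8.85×10⁻¹² × 1.31×10⁻⁴ / 1.58×10⁻³ = 3.59×10⁻¹² F.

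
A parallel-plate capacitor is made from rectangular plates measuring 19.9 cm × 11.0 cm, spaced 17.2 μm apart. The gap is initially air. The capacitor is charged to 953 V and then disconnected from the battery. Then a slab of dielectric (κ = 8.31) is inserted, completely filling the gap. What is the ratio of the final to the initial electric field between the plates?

0.120

Isolated ⇒ Q is held fixed.
V₂ = Q/C₂ = V₁/8.31; E = V/d, so E₂/E₁ = (V₂/V₁)(d₁/d₂) = 0.120.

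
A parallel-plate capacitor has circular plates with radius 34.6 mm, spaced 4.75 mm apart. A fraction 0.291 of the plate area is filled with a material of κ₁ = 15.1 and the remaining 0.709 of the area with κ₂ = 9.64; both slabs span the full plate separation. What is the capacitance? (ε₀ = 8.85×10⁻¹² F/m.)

A = π(34.6 mm)² = 3.76×10⁻³ m².
Side-by-side slabs ⇒ two capacitors in parallel, each spanning the full gap.
C₁ = κ₁ε₀A₁/d = 15.1 × 8.85×10⁻¹² × 1.09×10⁻³ / 4.75×10⁻³ = 3.08×10⁻¹¹ F.
C₂ = κ₂ε₀A₂/d = 9.64 × 8.85×10⁻¹² × 2.67×10⁻³ / 4.75×10⁻³ = 4.79×10⁻¹¹ F.
C = C₁ + C₂ = 7.87×10⁻¹¹ F.

C ≈ 78.7 pF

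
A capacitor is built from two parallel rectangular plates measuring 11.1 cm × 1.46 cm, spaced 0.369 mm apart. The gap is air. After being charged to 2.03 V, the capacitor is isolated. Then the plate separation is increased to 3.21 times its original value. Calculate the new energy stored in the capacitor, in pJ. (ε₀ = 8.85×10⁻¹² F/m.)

257 pJ

A = 11.1 × 1.46 cm² = 1.62×10⁻³ m².
Initially C₁ = ε₀A/d = 8.85×10⁻¹² × 1.62×10⁻³ / 3.69×10⁻⁴ = 3.89×10⁻¹¹ F.
U₁ = 8.01×10⁻¹¹ J.
Isolated ⇒ Q is held fixed. C₂ = 0.312 C₁ and U = Q²/(2C), so U₂/U₁ = C₁/C₂ = 3.21.
U₂ = 3.21 × 8.01×10⁻¹¹ = 2.57×10⁻¹⁰ J.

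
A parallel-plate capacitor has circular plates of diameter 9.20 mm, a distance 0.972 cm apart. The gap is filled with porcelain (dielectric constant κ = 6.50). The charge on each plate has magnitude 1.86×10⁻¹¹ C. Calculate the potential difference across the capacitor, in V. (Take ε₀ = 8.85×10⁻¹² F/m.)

47.3 V

A = π(9.20/2 mm)² = 6.65×10⁻⁵ m².
C = κε₀A/d = 6.50 × 8.85×10⁻¹² × 6.65×10⁻⁵ / 9.72×10⁻³ = 3.93×10⁻¹³ F.
V = Q/C = 1.86×10⁻¹¹ / 3.93×10⁻¹³ = 47.3 V.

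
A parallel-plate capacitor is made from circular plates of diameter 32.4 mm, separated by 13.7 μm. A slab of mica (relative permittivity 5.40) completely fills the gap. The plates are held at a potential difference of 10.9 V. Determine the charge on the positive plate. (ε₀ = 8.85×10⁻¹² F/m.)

A = π(32.4/2 mm)² = 8.24×10⁻⁴ m².
C = κε₀A/d = 5.40 × 8.85×10⁻¹² × 8.24×10⁻⁴ / 1.37×10⁻⁵ = 2.88×10⁻⁹ F.
Q = CV = 2.88×10⁻⁹ × 10.9 = 3.13×10⁻⁸ C.

31.3 nC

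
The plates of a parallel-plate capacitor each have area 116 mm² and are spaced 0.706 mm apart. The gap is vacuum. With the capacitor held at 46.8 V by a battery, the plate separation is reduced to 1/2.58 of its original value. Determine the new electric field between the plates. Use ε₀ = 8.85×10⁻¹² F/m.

171 V/mm

A = 116 mm² = 1.16×10⁻⁴ m².
Initially C₁ = ε₀A/d = 8.85×10⁻¹² × 1.16×10⁻⁴ / 7.06×10⁻⁴ = 1.45×10⁻¹² F.
E₁ = 6.63×10⁴ V/m.
Battery connected ⇒ V is held fixed. E = V/d, so E₂/E₁ = d₁/d₂ = 2.58.
E₂ = 2.58 × 6.63×10⁴ = 1.71×10⁵ V/m.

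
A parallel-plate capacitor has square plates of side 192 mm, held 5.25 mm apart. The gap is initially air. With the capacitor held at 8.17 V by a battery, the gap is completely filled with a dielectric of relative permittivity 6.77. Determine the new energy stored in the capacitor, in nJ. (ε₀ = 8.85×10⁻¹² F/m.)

14.0 nJ

A = (192 mm)² = 3.69×10⁻² m².
Initially C₁ = ε₀A/d = 8.85×10⁻¹² × 3.69×10⁻² / 5.25×10⁻³ = 6.21×10⁻¹¹ F.
U₁ = 2.07×10⁻⁹ J.
Battery connected ⇒ V is held fixed. C₂ = 6.77 C₁ and U = ½CV², so U₂/U₁ = C₂/C₁ = 6.77.
U₂ = 6.77 × 2.07×10⁻⁹ = 1.40×10⁻⁸ J.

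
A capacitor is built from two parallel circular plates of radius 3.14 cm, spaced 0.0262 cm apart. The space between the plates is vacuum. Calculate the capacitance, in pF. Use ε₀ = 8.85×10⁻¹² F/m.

A = π(3.14 cm)² = 3.10×10⁻³ m².
C = ε₀A/d = 8.85×10⁻¹² × 3.10×10⁻³ / 2.62×10⁻⁴ = 1.05×10⁻¹⁰ F.

C ≈ 105 pF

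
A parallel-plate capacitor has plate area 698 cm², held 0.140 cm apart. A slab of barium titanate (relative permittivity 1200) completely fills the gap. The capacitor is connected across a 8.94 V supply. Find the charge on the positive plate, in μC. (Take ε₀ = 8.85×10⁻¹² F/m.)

A = 698 cm² = 6.98×10⁻² m².
C = κε₀A/d = 1200 × 8.85×10⁻¹² × 6.98×10⁻² / 1.40×10⁻³ = 5.29×10⁻⁷ F.
Q = CV = 5.29×10⁻⁷ × 8.94 = 4.73×10⁻⁶ C.

Q ≈ 4.73 μC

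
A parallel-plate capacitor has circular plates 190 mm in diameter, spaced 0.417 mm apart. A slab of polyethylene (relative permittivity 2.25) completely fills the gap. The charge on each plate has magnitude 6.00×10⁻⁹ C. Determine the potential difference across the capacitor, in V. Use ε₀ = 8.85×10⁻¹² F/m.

V ≈ 4.43 V

A = π(190/2 mm)² = 2.84×10⁻² m².
C = κε₀A/d = 2.25 × 8.85×10⁻¹² × 2.84×10⁻² / 4.17×10⁻⁴ = 1.35×10⁻⁹ F.
V = Q/C = 6.00×10⁻⁹ / 1.35×10⁻⁹ = 4.43 V.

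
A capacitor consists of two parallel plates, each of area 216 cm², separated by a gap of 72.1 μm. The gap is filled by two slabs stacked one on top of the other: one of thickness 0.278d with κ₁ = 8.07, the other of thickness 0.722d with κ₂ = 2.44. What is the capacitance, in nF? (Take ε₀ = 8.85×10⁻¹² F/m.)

A = 216 cm² = 2.16×10⁻² m².
Stacked slabs ⇒ two capacitors in series, each with the full plate area.
C₁ = κ₁ε₀A/d₁ = 8.07 × 8.85×10⁻¹² × 2.16×10⁻² / 2.00×10⁻⁵ = 7.70×10⁻⁸ F.
C₂ = κ₂ε₀A/d₂ = 2.44 × 8.85×10⁻¹² × 2.16×10⁻² / 5.21×10⁻⁵ = 8.96×10⁻⁹ F.
C = (1/C₁ + 1/C₂)⁻¹ = 8.03×10⁻⁹ F.

C ≈ 8.03 nF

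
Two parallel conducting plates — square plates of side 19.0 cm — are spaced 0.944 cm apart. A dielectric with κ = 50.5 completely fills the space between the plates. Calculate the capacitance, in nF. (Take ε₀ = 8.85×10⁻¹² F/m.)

1.71 nF

A = (19.0 cm)² = 3.61×10⁻² m².
C = κε₀A/d = 50.5 × 8.85×10⁻¹² × 3.61×10⁻² / 9.44×10⁻³ = 1.71×10⁻⁹ F.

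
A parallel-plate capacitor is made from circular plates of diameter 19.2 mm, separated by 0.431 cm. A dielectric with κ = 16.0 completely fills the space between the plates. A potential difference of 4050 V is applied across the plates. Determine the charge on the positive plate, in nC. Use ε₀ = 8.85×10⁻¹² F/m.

A = π(19.2/2 mm)² = 2.90×10⁻⁴ m².
C = κε₀A/d = 16.0 × 8.85×10⁻¹² × 2.90×10⁻⁴ / 4.31×10⁻³ = 9.51×10⁻¹² F.
Q = CV = 9.51×10⁻¹² × 4050 = 3.85×10⁻⁸ C.

38.5 nC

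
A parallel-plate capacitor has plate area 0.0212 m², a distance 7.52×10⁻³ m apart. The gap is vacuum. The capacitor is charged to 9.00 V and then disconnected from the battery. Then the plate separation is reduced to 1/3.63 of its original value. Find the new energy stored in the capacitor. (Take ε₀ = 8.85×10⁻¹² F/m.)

U ≈ 278 pJ

Initially C₁ = ε₀A/d = 8.85×10⁻¹² × 2.12×10⁻² / 7.52×10⁻³ = 2.49×10⁻¹¹ F.
U₁ = 1.01×10⁻⁹ J.
Isolated ⇒ Q is held fixed. C₂ = 3.63 C₁ and U = Q²/(2C), so U₂/U₁ = C₁/C₂ = 0.275.
U₂ = 0.275 × 1.01×10⁻⁹ = 2.78×10⁻¹⁰ J.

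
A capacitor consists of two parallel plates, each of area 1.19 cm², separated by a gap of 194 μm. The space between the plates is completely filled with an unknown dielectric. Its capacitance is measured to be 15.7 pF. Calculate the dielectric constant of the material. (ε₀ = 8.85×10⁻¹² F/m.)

A = 1.19 cm² = 1.19×10⁻⁴ m².
κ = Cd/(ε₀A) = 1.57×10⁻¹¹ × 1.94×10⁻⁴ / (8.85×10⁻¹² × 1.19×10⁻⁴) = 2.89.

2.89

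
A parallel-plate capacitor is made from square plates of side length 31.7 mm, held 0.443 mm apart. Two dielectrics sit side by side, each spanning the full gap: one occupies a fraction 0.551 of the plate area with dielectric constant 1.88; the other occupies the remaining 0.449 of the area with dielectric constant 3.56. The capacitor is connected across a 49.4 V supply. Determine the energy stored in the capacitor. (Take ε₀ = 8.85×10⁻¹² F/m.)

A = (31.7 mm)² = 1.00×10⁻³ m².
Side-by-side slabs ⇒ two capacitors in parallel, each spanning the full gap.
C₁ = κ₁ε₀A₁/d = 1.88 × 8.85×10⁻¹² × 5.54×10⁻⁴ / 4.43×10⁻⁴ = 2.08×10⁻¹¹ F.
C₂ = κ₂ε₀A₂/d = 3.56 × 8.85×10⁻¹² × 4.51×10⁻⁴ / 4.43×10⁻⁴ = 3.21×10⁻¹¹ F.
C = C₁ + C₂ = 5.29×10⁻¹¹ F.
U = ½CV² = ½ × 5.29×10⁻¹¹ × (49.4)² = 6.45×10⁻⁸ J.

U ≈ 64.5 nJ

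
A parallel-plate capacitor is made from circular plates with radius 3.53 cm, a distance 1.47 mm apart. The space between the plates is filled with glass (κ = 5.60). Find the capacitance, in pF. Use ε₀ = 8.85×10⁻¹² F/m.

A = π(3.53 cm)² = 3.91×10⁻³ m².
C = κε₀A/d = 5.60 × 8.85×10⁻¹² × 3.91×10⁻³ / 1.47×10⁻³ = 1.32×10⁻¹⁰ F.

C ≈ 132 pF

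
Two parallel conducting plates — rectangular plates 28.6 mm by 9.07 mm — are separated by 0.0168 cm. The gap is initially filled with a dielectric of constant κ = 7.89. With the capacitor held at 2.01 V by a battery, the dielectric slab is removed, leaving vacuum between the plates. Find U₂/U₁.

U₂/U₁ ≈ 0.127

Battery connected ⇒ V is held fixed.
C₂ = 0.127 C₁ and U = ½CV², so U₂/U₁ = C₂/C₁ = 0.127.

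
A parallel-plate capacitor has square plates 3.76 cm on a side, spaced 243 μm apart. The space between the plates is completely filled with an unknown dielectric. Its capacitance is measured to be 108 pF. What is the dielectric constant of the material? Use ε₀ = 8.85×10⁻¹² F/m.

2.10

A = (3.76 cm)² = 1.41×10⁻³ m².
κ = Cd/(ε₀A) = 1.08×10⁻¹⁰ × 2.43×10⁻⁴ / (8.85×10⁻¹² × 1.41×10⁻³) = 2.10.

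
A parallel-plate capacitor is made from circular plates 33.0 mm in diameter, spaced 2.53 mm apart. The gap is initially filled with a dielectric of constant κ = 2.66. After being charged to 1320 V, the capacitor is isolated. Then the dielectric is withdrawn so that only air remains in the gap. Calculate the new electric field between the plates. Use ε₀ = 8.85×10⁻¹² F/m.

A = π(33.0/2 mm)² = 8.55×10⁻⁴ m².
Initially C₁ = κε₀A/d = 2.66 × 8.85×10⁻¹² × 8.55×10⁻⁴ / 2.53×10⁻³ = 7.96×10⁻¹² F.
E₁ = 5.22×10⁵ V/m.
Isolated ⇒ Q is held fixed. V₂ = Q/C₂ = V₁/0.376; E = V/d, so E₂/E₁ = (V₂/V₁)(d₁/d₂) = 2.66.
E₂ = 2.66 × 5.22×10⁵ = 1.39×10⁶ V/m.

1.39 MV/m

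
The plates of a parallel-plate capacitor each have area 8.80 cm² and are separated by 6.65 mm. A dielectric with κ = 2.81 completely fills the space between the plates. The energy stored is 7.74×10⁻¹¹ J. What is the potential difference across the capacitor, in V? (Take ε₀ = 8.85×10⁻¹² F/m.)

6.86 V

A = 8.80 cm² = 8.80×10⁻⁴ m².
C = κε₀A/d = 2.81 × 8.85×10⁻¹² × 8.80×10⁻⁴ / 6.65×10⁻³ = 3.29×10⁻¹² F.
V = √(2U/C) = √(2 × 7.74×10⁻¹¹ / 3.29×10⁻¹²) = 6.86 V.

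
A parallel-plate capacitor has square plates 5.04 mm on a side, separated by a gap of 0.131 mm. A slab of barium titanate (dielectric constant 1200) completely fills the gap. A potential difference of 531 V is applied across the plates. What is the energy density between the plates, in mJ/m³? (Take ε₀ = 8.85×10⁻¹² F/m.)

E = V/d = 531 / 1.31×10⁻⁴ = 4.05×10⁶ V/m.
u = ½κε₀E² = ½ × 1200 × 8.85×10⁻¹² × (4.05×10⁶)² = 8.72×10⁴ J/m³.

8.72×10⁷ mJ/m³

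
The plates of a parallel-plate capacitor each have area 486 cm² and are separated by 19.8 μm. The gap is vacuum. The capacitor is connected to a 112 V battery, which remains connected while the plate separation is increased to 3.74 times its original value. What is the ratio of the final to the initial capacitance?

C₂/C₁ ≈ 0.267

C = ε₀A/d scales as 1/d, so C₂/C₁ = d₁/d₂ = 1/3.74 = 0.267.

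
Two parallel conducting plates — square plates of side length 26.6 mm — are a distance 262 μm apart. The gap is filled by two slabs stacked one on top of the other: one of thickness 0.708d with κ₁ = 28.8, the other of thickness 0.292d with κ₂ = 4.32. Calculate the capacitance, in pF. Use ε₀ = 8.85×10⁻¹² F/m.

C ≈ 259 pF

A = (26.6 mm)² = 7.08×10⁻⁴ m².
Stacked slabs ⇒ two capacitors in series, each with the full plate area.
C₁ = κ₁ε₀A/d₁ = 28.8 × 8.85×10⁻¹² × 7.08×10⁻⁴ / 1.85×10⁻⁴ = 9.72×10⁻¹⁰ F.
C₂ = κ₂ε₀A/d₂ = 4.32 × 8.85×10⁻¹² × 7.08×10⁻⁴ / 7.65×10⁻⁵ = 3.54×10⁻¹⁰ F.
C = (1/C₁ + 1/C₂)⁻¹ = 2.59×10⁻¹⁰ F.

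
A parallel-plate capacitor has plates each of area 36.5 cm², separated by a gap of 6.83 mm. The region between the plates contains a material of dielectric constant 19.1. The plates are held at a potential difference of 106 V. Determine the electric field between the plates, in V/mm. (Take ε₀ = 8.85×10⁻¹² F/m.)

E = V/d = 106 / 6.83×10⁻³ = 1.55×10⁴ V/m.

E ≈ 15.5 V/mm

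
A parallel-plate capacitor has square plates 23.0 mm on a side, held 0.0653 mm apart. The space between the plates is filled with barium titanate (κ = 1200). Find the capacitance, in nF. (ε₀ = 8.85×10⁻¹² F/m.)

A = (23.0 mm)² = 5.29×10⁻⁴ m².
C = κε₀A/d = 1200 × 8.85×10⁻¹² × 5.29×10⁻⁴ / 6.53×10⁻⁵ = 8.60×10⁻⁸ F.

C ≈ 86.0 nF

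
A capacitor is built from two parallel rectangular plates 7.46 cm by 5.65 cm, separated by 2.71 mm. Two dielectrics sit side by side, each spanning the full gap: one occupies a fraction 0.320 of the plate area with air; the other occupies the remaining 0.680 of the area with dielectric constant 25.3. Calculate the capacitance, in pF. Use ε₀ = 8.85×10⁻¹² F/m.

A = 7.46 × 5.65 cm² = 4.21×10⁻³ m².
Side-by-side slabs ⇒ two capacitors in parallel, each spanning the full gap.
C₁ = κ₁ε₀A₁/d = 1.00 × 8.85×10⁻¹² × 1.35×10⁻³ / 2.71×10⁻³ = 4.40×10⁻¹² F.
C₂ = κ₂ε₀A₂/d = 25.3 × 8.85×10⁻¹² × 2.87×10⁻³ / 2.71×10⁻³ = 2.37×10⁻¹⁰ F.
C = C₁ + C₂ = 2.41×10⁻¹⁰ F.

241 pF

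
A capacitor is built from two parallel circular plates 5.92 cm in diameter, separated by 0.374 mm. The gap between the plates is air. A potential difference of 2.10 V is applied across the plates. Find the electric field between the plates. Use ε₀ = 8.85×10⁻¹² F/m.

E ≈ 5.61 V/mm

E = V/d = 2.10 / 3.74×10⁻⁴ = 5.61×10³ V/m.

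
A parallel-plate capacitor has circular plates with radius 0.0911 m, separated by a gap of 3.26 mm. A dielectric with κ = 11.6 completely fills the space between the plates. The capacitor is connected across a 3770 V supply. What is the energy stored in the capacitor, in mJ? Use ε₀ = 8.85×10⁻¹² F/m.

U ≈ 5.83 mJ

A = π(0.0911 m)² = 2.61×10⁻² m².
C = κε₀A/d = 11.6 × 8.85×10⁻¹² × 2.61×10⁻² / 3.26×10⁻³ = 8.21×10⁻¹⁰ F.
U = ½CV² = ½ × 8.21×10⁻¹⁰ × (3770)² = 5.83×10⁻³ J.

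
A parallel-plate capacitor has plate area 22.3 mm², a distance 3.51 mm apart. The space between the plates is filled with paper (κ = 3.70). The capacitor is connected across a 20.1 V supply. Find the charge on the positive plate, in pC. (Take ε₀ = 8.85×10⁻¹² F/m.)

Q ≈ 4.18 pC

A = 22.3 mm² = 2.23×10⁻⁵ m².
C = κε₀A/d = 3.70 × 8.85×10⁻¹² × 2.23×10⁻⁵ / 3.51×10⁻³ = 2.08×10⁻¹³ F.
Q = CV = 2.08×10⁻¹³ × 20.1 = 4.18×10⁻¹² C.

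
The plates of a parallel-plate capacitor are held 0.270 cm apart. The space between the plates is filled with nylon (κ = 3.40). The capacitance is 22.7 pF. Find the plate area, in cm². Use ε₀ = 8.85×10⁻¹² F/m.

A = Cd/(κε₀) = 2.27×10⁻¹¹ × 2.70×10⁻³ / (3.40 × 8.85×10⁻¹²) = 2.04×10⁻³ m².

20.4 cm²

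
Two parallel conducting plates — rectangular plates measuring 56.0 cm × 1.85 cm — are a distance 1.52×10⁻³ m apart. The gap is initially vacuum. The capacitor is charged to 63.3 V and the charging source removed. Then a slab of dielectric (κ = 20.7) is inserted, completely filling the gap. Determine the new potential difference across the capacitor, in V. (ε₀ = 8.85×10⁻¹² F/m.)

3.06 V

A = 56.0 × 1.85 cm² = 1.04×10⁻² m².
Initially C₁ = ε₀A/d = 8.85×10⁻¹² × 1.04×10⁻² / 1.52×10⁻³ = 6.03×10⁻¹¹ F.
V₁ = 63.3 V.
Isolated ⇒ Q is held fixed. C₂ = 20.7 C₁ and V = Q/C, so V₂/V₁ = C₁/C₂ = 0.0483.
V₂ = 0.0483 × 63.3 = 3.06 V.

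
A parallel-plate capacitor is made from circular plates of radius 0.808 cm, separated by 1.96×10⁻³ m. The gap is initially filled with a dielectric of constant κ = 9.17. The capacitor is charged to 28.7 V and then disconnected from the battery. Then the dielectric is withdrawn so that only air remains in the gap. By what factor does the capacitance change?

C = κε₀A/d scales with κ, so C₂/C₁ = 1/κ = 1/9.17 = 0.109.

0.109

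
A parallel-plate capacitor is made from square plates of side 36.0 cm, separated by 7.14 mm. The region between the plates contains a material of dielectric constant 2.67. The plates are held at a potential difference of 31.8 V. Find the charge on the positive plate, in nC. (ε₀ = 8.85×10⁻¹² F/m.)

A = (36.0 cm)² = 0.130 m².
C = κε₀A/d = 2.67 × 8.85×10⁻¹² × 0.130 / 7.14×10⁻³ = 4.29×10⁻¹⁰ F.
Q = CV = 4.29×10⁻¹⁰ × 31.8 = 1.36×10⁻⁸ C.

Q ≈ 13.6 nC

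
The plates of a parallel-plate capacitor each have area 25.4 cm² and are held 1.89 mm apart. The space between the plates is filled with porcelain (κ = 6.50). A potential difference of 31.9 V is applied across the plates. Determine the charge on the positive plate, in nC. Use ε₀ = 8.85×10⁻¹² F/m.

A = 25.4 cm² = 2.54×10⁻³ m².
C = κε₀A/d = 6.50 × 8.85×10⁻¹² × 2.54×10⁻³ / 1.89×10⁻³ = 7.73×10⁻¹¹ F.
Q = CV = 7.73×10⁻¹¹ × 31.9 = 2.47×10⁻⁹ C.

Q ≈ 2.47 nC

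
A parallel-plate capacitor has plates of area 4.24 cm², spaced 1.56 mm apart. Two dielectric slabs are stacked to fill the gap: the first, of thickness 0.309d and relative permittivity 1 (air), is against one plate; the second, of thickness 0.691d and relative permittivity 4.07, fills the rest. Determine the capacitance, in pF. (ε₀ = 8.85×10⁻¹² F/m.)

5.02 pF

A = 4.24 cm² = 4.24×10⁻⁴ m².
Stacked slabs ⇒ two capacitors in series, each with the full plate area.
C₁ = κ₁ε₀A/d₁ = 1.00 × 8.85×10⁻¹² × 4.24×10⁻⁴ / 4.82×10⁻⁴ = 7.78×10⁻¹² F.
C₂ = κ₂ε₀A/d₂ = 4.07 × 8.85×10⁻¹² × 4.24×10⁻⁴ / 1.08×10⁻³ = 1.42×10⁻¹¹ F.
C = (1/C₁ + 1/C₂)⁻¹ = 5.02×10⁻¹² F.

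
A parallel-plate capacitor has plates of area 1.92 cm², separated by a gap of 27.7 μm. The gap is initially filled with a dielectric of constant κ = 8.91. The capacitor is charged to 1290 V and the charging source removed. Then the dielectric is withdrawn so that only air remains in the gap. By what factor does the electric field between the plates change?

8.91

Isolated ⇒ Q is held fixed.
V₂ = Q/C₂ = V₁/0.112; E = V/d, so E₂/E₁ = (V₂/V₁)(d₁/d₂) = 8.91.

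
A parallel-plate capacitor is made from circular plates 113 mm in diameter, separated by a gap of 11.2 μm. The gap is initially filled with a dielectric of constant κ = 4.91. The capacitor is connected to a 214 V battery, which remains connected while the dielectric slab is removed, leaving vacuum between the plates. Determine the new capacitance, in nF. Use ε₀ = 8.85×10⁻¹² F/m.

C ≈ 7.92 nF

A = π(113/2 mm)² = 1.00×10⁻² m².
Initially C₁ = κε₀A/d = 4.91 × 8.85×10⁻¹² × 1.00×10⁻² / 1.12×10⁻⁵ = 3.89×10⁻⁸ F.
C = κε₀A/d scales with κ, so C₂/C₁ = 1/κ = 1/4.91 = 0.204.
C₂ = 0.204 × 3.89×10⁻⁸ = 7.92×10⁻⁹ F.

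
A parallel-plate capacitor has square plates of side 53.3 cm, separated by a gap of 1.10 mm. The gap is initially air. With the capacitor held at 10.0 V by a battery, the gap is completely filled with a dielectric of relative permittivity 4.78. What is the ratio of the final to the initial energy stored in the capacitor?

U₂/U₁ ≈ 4.78

Battery connected ⇒ V is held fixed.
C₂ = 4.78 C₁ and U = ½CV², so U₂/U₁ = C₂/C₁ = 4.78.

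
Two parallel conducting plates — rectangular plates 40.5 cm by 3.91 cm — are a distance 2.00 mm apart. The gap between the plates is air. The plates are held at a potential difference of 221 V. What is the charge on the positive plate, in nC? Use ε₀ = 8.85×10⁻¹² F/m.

A = 40.5 × 3.91 cm² = 1.58×10⁻² m².
C = ε₀A/d = 8.85×10⁻¹² × 1.58×10⁻² / 2.00×10⁻³ = 7.01×10⁻¹¹ F.
Q = CV = 7.01×10⁻¹¹ × 221 = 1.55×10⁻⁸ C.

15.5 nC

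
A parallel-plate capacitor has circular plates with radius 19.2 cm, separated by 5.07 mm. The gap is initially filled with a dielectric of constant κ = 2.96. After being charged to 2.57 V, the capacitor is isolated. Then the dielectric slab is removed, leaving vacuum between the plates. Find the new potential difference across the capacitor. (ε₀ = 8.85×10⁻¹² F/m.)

A = π(19.2 cm)² = 0.116 m².
Initially C₁ = κε₀A/d = 2.96 × 8.85×10⁻¹² × 0.116 / 5.07×10⁻³ = 5.98×10⁻¹⁰ F.
V₁ = 2.57 V.
Isolated ⇒ Q is held fixed. C₂ = 0.338 C₁ and V = Q/C, so V₂/V₁ = C₁/C₂ = 2.96.
V₂ = 2.96 × 2.57 = 7.61 V.

7.61 V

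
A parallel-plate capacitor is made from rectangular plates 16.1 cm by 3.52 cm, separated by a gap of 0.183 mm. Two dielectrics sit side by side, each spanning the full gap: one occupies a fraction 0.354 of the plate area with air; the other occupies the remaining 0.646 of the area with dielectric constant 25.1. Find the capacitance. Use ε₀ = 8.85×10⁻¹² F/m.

A = 16.1 × 3.52 cm² = 5.67×10⁻³ m².
Side-by-side slabs ⇒ two capacitors in parallel, each spanning the full gap.
C₁ = κ₁ε₀A₁/d = 1.00 × 8.85×10⁻¹² × 2.01×10⁻³ / 1.83×10⁻⁴ = 9.70×10⁻¹¹ F.
C₂ = κ₂ε₀A₂/d = 25.1 × 8.85×10⁻¹² × 3.66×10⁻³ / 1.83×10⁻⁴ = 4.44×10⁻⁹ F.
C = C₁ + C₂ = 4.54×10⁻⁹ F.

4.54 nF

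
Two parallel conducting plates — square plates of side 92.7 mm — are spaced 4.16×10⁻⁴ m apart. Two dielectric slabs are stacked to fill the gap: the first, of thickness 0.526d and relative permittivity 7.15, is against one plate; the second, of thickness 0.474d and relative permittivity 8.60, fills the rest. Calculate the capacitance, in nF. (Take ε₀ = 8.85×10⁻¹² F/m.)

A = (92.7 mm)² = 8.59×10⁻³ m².
Stacked slabs ⇒ two capacitors in series, each with the full plate area.
C₁ = κ₁ε₀A/d₁ = 7.15 × 8.85×10⁻¹² × 8.59×10⁻³ / 2.19×10⁻⁴ = 2.49×10⁻⁹ F.
C₂ = κ₂ε₀A/d₂ = 8.60 × 8.85×10⁻¹² × 8.59×10⁻³ / 1.97×10⁻⁴ = 3.32×10⁻⁹ F.
C = (1/C₁ + 1/C₂)⁻¹ = 1.42×10⁻⁹ F.

C ≈ 1.42 nF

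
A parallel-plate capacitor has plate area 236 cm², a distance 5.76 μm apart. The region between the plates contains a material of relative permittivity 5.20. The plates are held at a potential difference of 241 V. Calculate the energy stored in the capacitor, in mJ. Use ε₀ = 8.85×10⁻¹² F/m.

A = 236 cm² = 2.36×10⁻² m².
C = κε₀A/d = 5.20 × 8.85×10⁻¹² × 2.36×10⁻² / 5.76×10⁻⁶ = 1.89×10⁻⁷ F.
U = ½CV² = ½ × 1.89×10⁻⁷ × (241)² = 5.48×10⁻³ J.

U ≈ 5.48 mJ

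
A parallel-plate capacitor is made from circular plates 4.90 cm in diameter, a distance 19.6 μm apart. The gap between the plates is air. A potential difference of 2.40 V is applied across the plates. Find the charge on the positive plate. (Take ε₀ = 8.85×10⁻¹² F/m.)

A = π(4.90/2 cm)² = 1.89×10⁻³ m².
C = ε₀A/d = 8.85×10⁻¹² × 1.89×10⁻³ / 1.96×10⁻⁵ = 8.51×10⁻¹⁰ F.
Q = CV = 8.51×10⁻¹⁰ × 2.40 = 2.04×10⁻⁹ C.

Q ≈ 2.04 nC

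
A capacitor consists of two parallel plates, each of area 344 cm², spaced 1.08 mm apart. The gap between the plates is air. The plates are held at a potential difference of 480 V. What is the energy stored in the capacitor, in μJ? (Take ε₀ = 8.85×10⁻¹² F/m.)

A = 344 cm² = 3.44×10⁻² m².
C = ε₀A/d = 8.85×10⁻¹² × 3.44×10⁻² / 1.08×10⁻³ = 2.82×10⁻¹⁰ F.
U = ½CV² = ½ × 2.82×10⁻¹⁰ × (480)² = 3.25×10⁻⁵ J.

U ≈ 32.5 μJ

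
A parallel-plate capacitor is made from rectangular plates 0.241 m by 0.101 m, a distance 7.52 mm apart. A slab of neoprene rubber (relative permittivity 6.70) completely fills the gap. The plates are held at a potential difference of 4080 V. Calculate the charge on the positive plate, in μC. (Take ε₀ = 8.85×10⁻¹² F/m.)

A = 0.241 × 0.101 m² = 2.43×10⁻² m².
C = κε₀A/d = 6.70 × 8.85×10⁻¹² × 2.43×10⁻² / 7.52×10⁻³ = 1.92×10⁻¹⁰ F.
Q = CV = 1.92×10⁻¹⁰ × 4080 = 7.83×10⁻⁷ C.

Q ≈ 0.783 μC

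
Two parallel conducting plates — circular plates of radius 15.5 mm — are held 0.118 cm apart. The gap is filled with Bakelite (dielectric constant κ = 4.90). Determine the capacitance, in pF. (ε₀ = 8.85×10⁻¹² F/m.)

C ≈ 27.7 pF

A = π(15.5 mm)² = 7.55×10⁻⁴ m².
C = κε₀A/d = 4.90 × 8.85×10⁻¹² × 7.55×10⁻⁴ / 1.18×10⁻³ = 2.77×10⁻¹¹ F.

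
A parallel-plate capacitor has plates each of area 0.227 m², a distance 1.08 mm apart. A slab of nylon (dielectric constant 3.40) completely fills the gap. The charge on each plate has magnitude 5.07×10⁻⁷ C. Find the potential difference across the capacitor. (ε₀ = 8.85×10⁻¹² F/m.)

80.2 V

C = κε₀A/d = 3.40 × 8.85×10⁻¹² × 0.227 / 1.08×10⁻³ = 6.32×10⁻⁹ F.
V = Q/C = 5.07×10⁻⁷ / 6.32×10⁻⁹ = 80.2 V.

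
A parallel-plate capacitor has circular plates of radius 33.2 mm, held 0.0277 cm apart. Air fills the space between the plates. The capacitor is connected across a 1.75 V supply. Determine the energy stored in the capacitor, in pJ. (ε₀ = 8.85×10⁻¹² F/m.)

U ≈ 169 pJ

A = π(33.2 mm)² = 3.46×10⁻³ m².
C = ε₀A/d = 8.85×10⁻¹² × 3.46×10⁻³ / 2.77×10⁻⁴ = 1.11×10⁻¹⁰ F.
U = ½CV² = ½ × 1.11×10⁻¹⁰ × (1.75)² = 1.69×10⁻¹⁰ J.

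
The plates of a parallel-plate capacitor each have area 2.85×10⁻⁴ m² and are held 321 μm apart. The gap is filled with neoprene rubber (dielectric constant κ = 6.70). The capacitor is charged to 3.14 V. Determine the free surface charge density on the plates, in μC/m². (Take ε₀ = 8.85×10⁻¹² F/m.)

C = κε₀A/d = 6.70 × 8.85×10⁻¹² × 2.85×10⁻⁴ / 3.21×10⁻⁴ = 5.26×10⁻¹¹ F.
σ = Q/A = CV/A = 5.26×10⁻¹¹ × 3.14 / 2.85×10⁻⁴ = 5.80×10⁻⁷ C/m².

σ ≈ 0.580 μC/m²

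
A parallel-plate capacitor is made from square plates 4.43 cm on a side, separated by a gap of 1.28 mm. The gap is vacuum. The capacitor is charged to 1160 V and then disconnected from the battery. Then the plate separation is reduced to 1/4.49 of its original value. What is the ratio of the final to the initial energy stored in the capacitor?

Isolated ⇒ Q is held fixed.
C₂ = 4.49 C₁ and U = Q²/(2C), so U₂/U₁ = C₁/C₂ = 0.223.

0.223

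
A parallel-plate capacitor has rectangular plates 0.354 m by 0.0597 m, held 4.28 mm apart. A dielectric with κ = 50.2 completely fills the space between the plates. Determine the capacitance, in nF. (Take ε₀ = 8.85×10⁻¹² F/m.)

C ≈ 2.19 nF

A = 0.354 × 0.0597 m² = 2.11×10⁻² m².
C = κε₀A/d = 50.2 × 8.85×10⁻¹² × 2.11×10⁻² / 4.28×10⁻³ = 2.19×10⁻⁹ F.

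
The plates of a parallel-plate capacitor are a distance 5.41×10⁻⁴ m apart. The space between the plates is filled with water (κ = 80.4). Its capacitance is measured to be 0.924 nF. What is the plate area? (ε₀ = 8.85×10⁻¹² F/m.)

7.03 cm²

A = Cd/(κε₀) = 9.24×10⁻¹⁰ × 5.41×10⁻⁴ / (80.4 × 8.85×10⁻¹²) = 7.03×10⁻⁴ m².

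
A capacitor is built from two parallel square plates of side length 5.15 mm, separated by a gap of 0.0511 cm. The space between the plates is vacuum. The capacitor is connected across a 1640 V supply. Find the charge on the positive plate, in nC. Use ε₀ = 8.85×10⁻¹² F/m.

Q ≈ 0.753 nC

A = (5.15 mm)² = 2.65×10⁻⁵ m².
C = ε₀A/d = 8.85×10⁻¹² × 2.65×10⁻⁵ / 5.11×10⁻⁴ = 4.59×10⁻¹³ F.
Q = CV = 4.59×10⁻¹³ × 1640 = 7.53×10⁻¹⁰ C.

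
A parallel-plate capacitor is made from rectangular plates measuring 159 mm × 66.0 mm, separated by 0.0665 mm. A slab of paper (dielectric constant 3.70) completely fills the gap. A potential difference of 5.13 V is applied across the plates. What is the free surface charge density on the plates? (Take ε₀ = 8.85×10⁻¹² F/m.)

A = 159 × 66.0 mm² = 1.05×10⁻² m².
C = κε₀A/d = 3.70 × 8.85×10⁻¹² × 1.05×10⁻² / 6.65×10⁻⁵ = 5.17×10⁻⁹ F.
σ = Q/A = CV/A = 5.17×10⁻⁹ × 5.13 / 1.05×10⁻² = 2.53×10⁻⁶ C/m².

σ ≈ 2.53 μC/m²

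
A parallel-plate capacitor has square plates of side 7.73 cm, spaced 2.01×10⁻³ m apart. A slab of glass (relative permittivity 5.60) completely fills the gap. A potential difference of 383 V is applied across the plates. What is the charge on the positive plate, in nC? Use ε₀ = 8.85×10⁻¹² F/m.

A = (7.73 cm)² = 5.98×10⁻³ m².
C = κε₀A/d = 5.60 × 8.85×10⁻¹² × 5.98×10⁻³ / 2.01×10⁻³ = 1.47×10⁻¹⁰ F.
Q = CV = 1.47×10⁻¹⁰ × 383 = 5.64×10⁻⁸ C.

56.4 nC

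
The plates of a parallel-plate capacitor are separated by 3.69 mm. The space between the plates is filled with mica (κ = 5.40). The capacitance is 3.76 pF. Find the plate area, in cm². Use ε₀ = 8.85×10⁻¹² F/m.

A = Cd/(κε₀) = 3.76×10⁻¹² × 3.69×10⁻³ / (5.40 × 8.85×10⁻¹²) = 2.90×10⁻⁴ m².

A ≈ 2.90 cm²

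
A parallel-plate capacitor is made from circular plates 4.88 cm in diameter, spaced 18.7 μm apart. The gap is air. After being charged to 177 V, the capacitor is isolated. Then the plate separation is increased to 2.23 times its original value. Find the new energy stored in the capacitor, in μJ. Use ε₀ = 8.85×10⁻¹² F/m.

30.9 μJ

A = π(4.88/2 cm)² = 1.87×10⁻³ m².
Initially C₁ = ε₀A/d = 8.85×10⁻¹² × 1.87×10⁻³ / 1.87×10⁻⁵ = 8.85×10⁻¹⁰ F.
U₁ = 1.39×10⁻⁵ J.
Isolated ⇒ Q is held fixed. C₂ = 0.448 C₁ and U = Q²/(2C), so U₂/U₁ = C₁/C₂ = 2.23.
U₂ = 2.23 × 1.39×10⁻⁵ = 3.09×10⁻⁵ J.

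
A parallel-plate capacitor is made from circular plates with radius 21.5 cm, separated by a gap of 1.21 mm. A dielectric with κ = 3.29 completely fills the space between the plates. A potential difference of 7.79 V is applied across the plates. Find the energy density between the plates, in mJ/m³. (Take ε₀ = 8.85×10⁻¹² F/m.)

E = V/d = 7.79 / 1.21×10⁻³ = 6.44×10³ V/m.
u = ½κε₀E² = ½ × 3.29 × 8.85×10⁻¹² × (6.44×10³)² = 6.03×10⁻⁴ J/m³.

u ≈ 0.603 mJ/m³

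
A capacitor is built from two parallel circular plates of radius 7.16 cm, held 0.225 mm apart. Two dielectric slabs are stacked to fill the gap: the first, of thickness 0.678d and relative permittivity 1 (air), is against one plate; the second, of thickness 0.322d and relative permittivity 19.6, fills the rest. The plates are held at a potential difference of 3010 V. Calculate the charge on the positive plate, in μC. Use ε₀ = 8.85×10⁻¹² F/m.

A = π(7.16 cm)² = 1.61×10⁻² m².
Stacked slabs ⇒ two capacitors in series, each with the full plate area.
C₁ = κ₁ε₀A/d₁ = 1.00 × 8.85×10⁻¹² × 1.61×10⁻² / 1.53×10⁻⁴ = 9.34×10⁻¹⁰ F.
C₂ = κ₂ε₀A/d₂ = 19.6 × 8.85×10⁻¹² × 1.61×10⁻² / 7.24×10⁻⁵ = 3.86×10⁻⁸ F.
C = (1/C₁ + 1/C₂)⁻¹ = 9.12×10⁻¹⁰ F.
Q = CV = 9.12×10⁻¹⁰ × 3010 = 2.75×10⁻⁶ C.

2.75 μC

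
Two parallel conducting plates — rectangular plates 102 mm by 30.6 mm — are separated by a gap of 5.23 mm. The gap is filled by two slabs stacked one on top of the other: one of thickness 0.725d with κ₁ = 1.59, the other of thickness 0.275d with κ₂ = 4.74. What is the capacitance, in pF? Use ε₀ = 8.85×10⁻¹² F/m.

10.3 pF

A = 102 × 30.6 mm² = 3.12×10⁻³ m².
Stacked slabs ⇒ two capacitors in series, each with the full plate area.
C₁ = κ₁ε₀A/d₁ = 1.59 × 8.85×10⁻¹² × 3.12×10⁻³ / 3.79×10⁻³ = 1.16×10⁻¹¹ F.
C₂ = κ₂ε₀A/d₂ = 4.74 × 8.85×10⁻¹² × 3.12×10⁻³ / 1.44×10⁻³ = 9.10×10⁻¹¹ F.
C = (1/C₁ + 1/C₂)⁻¹ = 1.03×10⁻¹¹ F.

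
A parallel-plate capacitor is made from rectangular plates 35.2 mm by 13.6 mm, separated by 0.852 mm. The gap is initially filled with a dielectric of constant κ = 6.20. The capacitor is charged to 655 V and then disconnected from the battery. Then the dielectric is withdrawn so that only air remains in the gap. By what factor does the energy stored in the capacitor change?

U₂/U₁ ≈ 6.20

Isolated ⇒ Q is held fixed.
C₂ = 0.161 C₁ and U = Q²/(2C), so U₂/U₁ = C₁/C₂ = 6.20.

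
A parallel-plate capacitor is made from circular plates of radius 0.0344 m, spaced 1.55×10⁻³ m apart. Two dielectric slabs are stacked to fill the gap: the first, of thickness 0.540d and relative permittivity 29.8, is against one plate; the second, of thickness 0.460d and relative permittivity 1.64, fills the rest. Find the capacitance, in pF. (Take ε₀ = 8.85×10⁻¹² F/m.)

A = π(0.0344 m)² = 3.72×10⁻³ m².
Stacked slabs ⇒ two capacitors in series, each with the full plate area.
C₁ = κ₁ε₀A/d₁ = 29.8 × 8.85×10⁻¹² × 3.72×10⁻³ / 8.37×10⁻⁴ = 1.17×10⁻⁹ F.
C₂ = κ₂ε₀A/d₂ = 1.64 × 8.85×10⁻¹² × 3.72×10⁻³ / 7.13×10⁻⁴ = 7.57×10⁻¹¹ F.
C = (1/C₁ + 1/C₂)⁻¹ = 7.11×10⁻¹¹ F.

C ≈ 71.1 pF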